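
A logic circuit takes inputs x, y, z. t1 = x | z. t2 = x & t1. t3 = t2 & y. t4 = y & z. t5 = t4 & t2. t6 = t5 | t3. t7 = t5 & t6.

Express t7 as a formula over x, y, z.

t1 = x | z
t2 = x & t1 = x & (x | z)
t3 = t2 & y = (x & (x | z)) & y
t4 = y & z
t5 = t4 & t2 = (y & z) & (x & (x | z))
t6 = t5 | t3 = ((y & z) & (x & (x | z))) | ((x & (x | z)) & y)
t7 = t5 & t6 = ((y & z) & (x & (x | z))) & (((y & z) & (x & (x | z))) | ((x & (x | z)) & y))

((y & z) & (x & (x | z))) & (((y & z) & (x & (x | z))) | ((x & (x | z)) & y))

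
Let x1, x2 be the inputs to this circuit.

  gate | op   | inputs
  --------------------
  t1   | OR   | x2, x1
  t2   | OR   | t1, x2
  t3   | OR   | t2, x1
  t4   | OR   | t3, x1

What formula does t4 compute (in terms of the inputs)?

t1 = x2 OR x1
t2 = t1 OR x2 = (x2 OR x1) OR x2
t3 = t2 OR x1 = ((x2 OR x1) OR x2) OR x1
t4 = t3 OR x1 = (((x2 OR x1) OR x2) OR x1) OR x1

(((x2 OR x1) OR x2) OR x1) OR x1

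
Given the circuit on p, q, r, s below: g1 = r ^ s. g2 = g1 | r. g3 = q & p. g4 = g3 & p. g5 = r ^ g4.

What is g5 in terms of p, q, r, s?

g3 = q & p
g4 = g3 & p = (q & p) & p
g5 = r ^ g4 = r ^ ((q & p) & p)

r ^ ((q & p) & p)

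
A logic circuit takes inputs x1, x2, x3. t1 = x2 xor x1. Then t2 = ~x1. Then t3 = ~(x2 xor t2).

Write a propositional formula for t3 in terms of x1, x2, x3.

t2 = ~x1
t3 = ~(x2 xor t2) = ~(x2 xor ~x1)

~(x2 xor ~x1)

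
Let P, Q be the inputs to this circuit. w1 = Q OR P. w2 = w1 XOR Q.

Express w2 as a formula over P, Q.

(Q OR P) XOR Q

w1 = Q OR P
w2 = w1 XOR Q = (Q OR P) XOR Q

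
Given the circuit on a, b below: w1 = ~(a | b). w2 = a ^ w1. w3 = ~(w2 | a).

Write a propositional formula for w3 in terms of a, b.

~((a ^ (~(a | b))) | a)

w1 = ~(a | b)
w2 = a ^ w1 = a ^ (~(a | b))
w3 = ~(w2 | a) = ~((a ^ (~(a | b))) | a)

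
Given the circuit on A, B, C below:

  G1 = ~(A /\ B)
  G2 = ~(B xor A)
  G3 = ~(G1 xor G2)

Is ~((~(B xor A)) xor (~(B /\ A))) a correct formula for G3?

Yes

G1 = ~(A /\ B)
G2 = ~(B xor A)
G3 = ~(G1 xor G2) = ~((~(A /\ B)) xor (~(B xor A)))
At A=0, B=1, C=0: circuit gives 0, formula gives 0.
At A=0, B=0, C=0: circuit gives 1, formula gives 1.
Agrees on all 8 inputs.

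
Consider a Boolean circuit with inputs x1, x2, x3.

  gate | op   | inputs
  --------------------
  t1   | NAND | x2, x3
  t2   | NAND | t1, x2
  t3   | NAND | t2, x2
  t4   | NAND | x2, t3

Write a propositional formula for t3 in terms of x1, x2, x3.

((x2 NAND x3) NAND x2) NAND x2

t1 = x2 NAND x3
t2 = t1 NAND x2 = (x2 NAND x3) NAND x2
t3 = t2 NAND x2 = ((x2 NAND x3) NAND x2) NAND x2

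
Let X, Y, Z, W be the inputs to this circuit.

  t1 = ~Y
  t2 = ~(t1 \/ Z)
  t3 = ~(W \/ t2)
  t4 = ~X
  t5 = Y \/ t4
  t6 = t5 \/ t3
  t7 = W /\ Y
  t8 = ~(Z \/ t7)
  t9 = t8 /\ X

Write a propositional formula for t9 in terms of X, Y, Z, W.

t7 = W /\ Y
t8 = ~(Z \/ t7) = ~(Z \/ (W /\ Y))
t9 = t8 /\ X = (~(Z \/ (W /\ Y))) /\ X

(~(Z \/ (W /\ Y))) /\ X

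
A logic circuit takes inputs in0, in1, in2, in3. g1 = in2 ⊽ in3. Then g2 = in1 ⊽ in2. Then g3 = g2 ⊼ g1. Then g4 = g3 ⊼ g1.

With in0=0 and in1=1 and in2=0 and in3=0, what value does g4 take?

g1 = 0 ⊽ 0 = 1
g2 = 1 ⊽ 0 = 0
g3 = 0 ⊼ 1 = 1
g4 = 1 ⊼ 1 = 0

0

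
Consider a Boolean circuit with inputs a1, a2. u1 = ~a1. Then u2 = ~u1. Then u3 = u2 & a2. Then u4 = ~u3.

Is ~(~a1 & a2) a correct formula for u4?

No

u1 = ~a1
u2 = ~u1 = ~~a1
u3 = u2 & a2 = ~~a1 & a2
u4 = ~u3 = ~(~~a1 & a2)
At a1=0, a2=1: circuit gives 1, formula gives 0.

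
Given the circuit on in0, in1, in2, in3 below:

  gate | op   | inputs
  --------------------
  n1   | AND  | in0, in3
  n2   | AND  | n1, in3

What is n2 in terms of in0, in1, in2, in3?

n1 = in0 AND in3
n2 = n1 AND in3 = (in0 AND in3) AND in3

(in0 AND in3) AND in3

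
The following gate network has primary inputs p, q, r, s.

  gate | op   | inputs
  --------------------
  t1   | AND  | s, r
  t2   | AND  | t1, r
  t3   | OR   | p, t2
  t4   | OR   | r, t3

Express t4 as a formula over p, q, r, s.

r OR (p OR ((s AND r) AND r))

t1 = s AND r
t2 = t1 AND r = (s AND r) AND r
t3 = p OR t2 = p OR ((s AND r) AND r)
t4 = r OR t3 = r OR (p OR ((s AND r) AND r))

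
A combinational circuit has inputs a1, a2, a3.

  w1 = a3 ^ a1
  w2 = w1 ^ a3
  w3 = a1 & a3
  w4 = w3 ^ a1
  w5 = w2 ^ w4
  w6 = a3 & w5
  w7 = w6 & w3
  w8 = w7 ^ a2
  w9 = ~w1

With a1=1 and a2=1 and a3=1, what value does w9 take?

1

w1 = 1 ^ 1 = 0
w9 = ~0 = 1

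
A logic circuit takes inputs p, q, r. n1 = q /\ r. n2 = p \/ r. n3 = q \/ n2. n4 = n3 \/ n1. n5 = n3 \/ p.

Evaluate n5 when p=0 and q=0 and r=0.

n2 = 0 \/ 0 = 0
n3 = 0 \/ 0 = 0
n5 = 0 \/ 0 = 0

0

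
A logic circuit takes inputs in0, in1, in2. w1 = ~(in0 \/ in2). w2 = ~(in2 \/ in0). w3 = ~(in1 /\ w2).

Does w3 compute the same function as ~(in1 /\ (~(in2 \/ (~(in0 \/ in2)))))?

No

w2 = ~(in2 \/ in0)
w3 = ~(in1 /\ w2) = ~(in1 /\ (~(in2 \/ in0)))
At in0=0, in1=1, in2=0: circuit gives 0, formula gives 1.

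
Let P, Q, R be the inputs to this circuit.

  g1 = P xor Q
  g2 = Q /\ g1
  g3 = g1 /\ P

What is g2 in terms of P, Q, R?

Q /\ (P xor Q)

g1 = P xor Q
g2 = Q /\ g1 = Q /\ (P xor Q)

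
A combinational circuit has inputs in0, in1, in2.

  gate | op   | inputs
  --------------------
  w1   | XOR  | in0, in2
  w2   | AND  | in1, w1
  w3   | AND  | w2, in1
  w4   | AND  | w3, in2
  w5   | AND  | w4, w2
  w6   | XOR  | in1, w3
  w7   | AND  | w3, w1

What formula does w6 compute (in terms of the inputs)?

w1 = in0 XOR in2
w2 = in1 AND w1 = in1 AND (in0 XOR in2)
w3 = w2 AND in1 = (in1 AND (in0 XOR in2)) AND in1
w6 = in1 XOR w3 = in1 XOR ((in1 AND (in0 XOR in2)) AND in1)

in1 XOR ((in1 AND (in0 XOR in2)) AND in1)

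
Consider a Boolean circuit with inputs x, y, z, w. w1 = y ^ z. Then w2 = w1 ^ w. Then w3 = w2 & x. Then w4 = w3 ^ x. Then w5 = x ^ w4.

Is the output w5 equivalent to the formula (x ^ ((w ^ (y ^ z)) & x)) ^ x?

Yes

w1 = y ^ z
w2 = w1 ^ w = (y ^ z) ^ w
w3 = w2 & x = ((y ^ z) ^ w) & x
w4 = w3 ^ x = (((y ^ z) ^ w) & x) ^ x
w5 = x ^ w4 = x ^ ((((y ^ z) ^ w) & x) ^ x)
At x=0, y=0, z=0, w=0: circuit gives 0, formula gives 0.
At x=1, y=0, z=0, w=1: circuit gives 1, formula gives 1.
Agrees on all 16 inputs.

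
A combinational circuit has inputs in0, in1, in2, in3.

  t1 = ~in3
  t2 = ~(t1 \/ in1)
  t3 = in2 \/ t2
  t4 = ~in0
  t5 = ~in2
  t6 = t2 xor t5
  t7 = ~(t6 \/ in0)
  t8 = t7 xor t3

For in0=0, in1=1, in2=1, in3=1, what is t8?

0

t1 = ~1 = 0
t2 = ~(0 \/ 1) = 0
t3 = 1 \/ 0 = 1
t5 = ~1 = 0
t6 = 0 xor 0 = 0
t7 = ~(0 \/ 0) = 1
t8 = 1 xor 1 = 0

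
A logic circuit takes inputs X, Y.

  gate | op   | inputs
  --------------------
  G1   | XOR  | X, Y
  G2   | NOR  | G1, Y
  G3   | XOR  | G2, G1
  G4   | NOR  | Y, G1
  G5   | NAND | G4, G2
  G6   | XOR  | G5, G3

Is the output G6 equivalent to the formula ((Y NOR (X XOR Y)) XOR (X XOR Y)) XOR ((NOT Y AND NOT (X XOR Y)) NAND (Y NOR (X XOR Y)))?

Yes

G1 = X XOR Y
G2 = G1 NOR Y = (X XOR Y) NOR Y
G3 = G2 XOR G1 = ((X XOR Y) NOR Y) XOR (X XOR Y)
G4 = Y NOR G1 = Y NOR (X XOR Y)
G5 = G4 NAND G2 = (Y NOR (X XOR Y)) NAND ((X XOR Y) NOR Y)
G6 = G5 XOR G3 = ((Y NOR (X XOR Y)) NAND ((X XOR Y) NOR Y)) XOR (((X XOR Y) NOR Y) XOR (X XOR Y))
At X=0, Y=1: circuit gives 0, formula gives 0.
At X=0, Y=0: circuit gives 1, formula gives 1.
Agrees on all 4 inputs.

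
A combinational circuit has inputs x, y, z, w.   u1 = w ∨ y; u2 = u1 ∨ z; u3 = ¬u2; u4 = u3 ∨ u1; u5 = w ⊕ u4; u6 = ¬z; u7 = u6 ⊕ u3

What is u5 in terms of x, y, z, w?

w ⊕ (¬((w ∨ y) ∨ z) ∨ (w ∨ y))

u1 = w ∨ y
u2 = u1 ∨ z = (w ∨ y) ∨ z
u3 = ¬u2 = ¬((w ∨ y) ∨ z)
u4 = u3 ∨ u1 = ¬((w ∨ y) ∨ z) ∨ (w ∨ y)
u5 = w ⊕ u4 = w ⊕ (¬((w ∨ y) ∨ z) ∨ (w ∨ y))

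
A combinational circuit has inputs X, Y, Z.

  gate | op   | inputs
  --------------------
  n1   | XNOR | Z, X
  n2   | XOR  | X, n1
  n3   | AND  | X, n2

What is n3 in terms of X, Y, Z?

X AND (X XOR (Z XNOR X))

n1 = Z XNOR X
n2 = X XOR n1 = X XOR (Z XNOR X)
n3 = X AND n2 = X AND (X XOR (Z XNOR X))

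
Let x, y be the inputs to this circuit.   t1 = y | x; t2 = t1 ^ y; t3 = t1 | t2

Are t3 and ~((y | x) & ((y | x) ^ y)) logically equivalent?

No

t1 = y | x
t2 = t1 ^ y = (y | x) ^ y
t3 = t1 | t2 = (y | x) | ((y | x) ^ y)
At x=0, y=0: circuit gives 0, formula gives 1.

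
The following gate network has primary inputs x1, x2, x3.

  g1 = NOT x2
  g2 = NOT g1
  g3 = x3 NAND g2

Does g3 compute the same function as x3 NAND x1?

No

g1 = NOT x2
g2 = NOT g1 = NOT NOT x2
g3 = x3 NAND g2 = x3 NAND NOT NOT x2
At x1=0, x2=1, x3=1: circuit gives 0, formula gives 1.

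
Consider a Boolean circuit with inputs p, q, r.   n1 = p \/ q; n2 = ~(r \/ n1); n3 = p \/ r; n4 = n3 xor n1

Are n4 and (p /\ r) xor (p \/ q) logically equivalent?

No

n1 = p \/ q
n3 = p \/ r
n4 = n3 xor n1 = (p \/ r) xor (p \/ q)
At p=0, q=0, r=1: circuit gives 1, formula gives 0.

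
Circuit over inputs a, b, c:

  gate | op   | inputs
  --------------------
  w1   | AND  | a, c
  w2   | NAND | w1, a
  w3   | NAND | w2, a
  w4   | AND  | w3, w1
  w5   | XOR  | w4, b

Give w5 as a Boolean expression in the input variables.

w1 = a AND c
w2 = w1 NAND a = (a AND c) NAND a
w3 = w2 NAND a = ((a AND c) NAND a) NAND a
w4 = w3 AND w1 = (((a AND c) NAND a) NAND a) AND (a AND c)
w5 = w4 XOR b = ((((a AND c) NAND a) NAND a) AND (a AND c)) XOR b

((((a AND c) NAND a) NAND a) AND (a AND c)) XOR b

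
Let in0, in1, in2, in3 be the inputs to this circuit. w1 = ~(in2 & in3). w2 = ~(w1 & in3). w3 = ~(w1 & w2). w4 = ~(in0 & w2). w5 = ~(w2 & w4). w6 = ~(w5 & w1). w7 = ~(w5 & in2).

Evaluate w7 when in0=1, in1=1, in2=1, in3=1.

w1 = ~(1 & 1) = 0
w2 = ~(0 & 1) = 1
w4 = ~(1 & 1) = 0
w5 = ~(1 & 0) = 1
w7 = ~(1 & 1) = 0

0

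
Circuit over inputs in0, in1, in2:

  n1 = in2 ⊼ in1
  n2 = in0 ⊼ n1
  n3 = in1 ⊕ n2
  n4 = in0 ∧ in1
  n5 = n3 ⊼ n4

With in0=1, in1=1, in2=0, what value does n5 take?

n1 = 0 ⊼ 1 = 1
n2 = 1 ⊼ 1 = 0
n3 = 1 ⊕ 0 = 1
n4 = 1 ∧ 1 = 1
n5 = 1 ⊼ 1 = 0

0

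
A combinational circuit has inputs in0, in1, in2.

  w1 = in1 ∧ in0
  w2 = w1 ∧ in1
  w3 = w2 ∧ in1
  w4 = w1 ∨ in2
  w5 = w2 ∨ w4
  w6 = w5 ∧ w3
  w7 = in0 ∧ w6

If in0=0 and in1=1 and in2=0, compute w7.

w1 = 1 ∧ 0 = 0
w2 = 0 ∧ 1 = 0
w3 = 0 ∧ 1 = 0
w4 = 0 ∨ 0 = 0
w5 = 0 ∨ 0 = 0
w6 = 0 ∧ 0 = 0
w7 = 0 ∧ 0 = 0

0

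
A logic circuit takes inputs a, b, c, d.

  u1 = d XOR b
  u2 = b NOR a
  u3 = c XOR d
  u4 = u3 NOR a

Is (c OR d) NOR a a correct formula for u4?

No

u3 = c XOR d
u4 = u3 NOR a = (c XOR d) NOR a
At a=0, b=0, c=1, d=1: circuit gives 1, formula gives 0.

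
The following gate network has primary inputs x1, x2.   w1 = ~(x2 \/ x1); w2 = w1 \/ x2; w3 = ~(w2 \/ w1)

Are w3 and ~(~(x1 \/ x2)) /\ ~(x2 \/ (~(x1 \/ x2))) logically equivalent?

w1 = ~(x2 \/ x1)
w2 = w1 \/ x2 = (~(x2 \/ x1)) \/ x2
w3 = ~(w2 \/ w1) = ~(((~(x2 \/ x1)) \/ x2) \/ (~(x2 \/ x1)))
At x1=0, x2=0: circuit gives 0, formula gives 0.
At x1=1, x2=0: circuit gives 1, formula gives 1.
Agrees on all 4 inputs.

Yes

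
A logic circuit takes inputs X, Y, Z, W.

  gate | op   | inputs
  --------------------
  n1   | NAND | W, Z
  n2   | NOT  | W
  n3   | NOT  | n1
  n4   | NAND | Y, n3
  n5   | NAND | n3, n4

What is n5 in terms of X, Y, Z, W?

NOT (W NAND Z) NAND (Y NAND NOT (W NAND Z))

n1 = W NAND Z
n3 = NOT n1 = NOT (W NAND Z)
n4 = Y NAND n3 = Y NAND NOT (W NAND Z)
n5 = n3 NAND n4 = NOT (W NAND Z) NAND (Y NAND NOT (W NAND Z))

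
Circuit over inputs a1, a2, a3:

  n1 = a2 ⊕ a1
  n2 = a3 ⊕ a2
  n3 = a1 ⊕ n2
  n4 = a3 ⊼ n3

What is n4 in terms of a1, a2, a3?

n2 = a3 ⊕ a2
n3 = a1 ⊕ n2 = a1 ⊕ (a3 ⊕ a2)
n4 = a3 ⊼ n3 = a3 ⊼ (a1 ⊕ (a3 ⊕ a2))

a3 ⊼ (a1 ⊕ (a3 ⊕ a2))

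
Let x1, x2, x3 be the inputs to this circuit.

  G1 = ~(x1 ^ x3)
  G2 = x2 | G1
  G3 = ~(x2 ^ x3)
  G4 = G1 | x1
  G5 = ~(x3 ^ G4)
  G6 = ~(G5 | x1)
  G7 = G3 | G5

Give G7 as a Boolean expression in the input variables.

(~(x2 ^ x3)) | (~(x3 ^ ((~(x1 ^ x3)) | x1)))

G1 = ~(x1 ^ x3)
G3 = ~(x2 ^ x3)
G4 = G1 | x1 = (~(x1 ^ x3)) | x1
G5 = ~(x3 ^ G4) = ~(x3 ^ ((~(x1 ^ x3)) | x1))
G7 = G3 | G5 = (~(x2 ^ x3)) | (~(x3 ^ ((~(x1 ^ x3)) | x1)))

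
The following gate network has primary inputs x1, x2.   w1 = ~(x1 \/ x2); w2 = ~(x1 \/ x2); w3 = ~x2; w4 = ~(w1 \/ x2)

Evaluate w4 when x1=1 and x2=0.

1

w1 = ~(1 \/ 0) = 0
w4 = ~(0 \/ 0) = 1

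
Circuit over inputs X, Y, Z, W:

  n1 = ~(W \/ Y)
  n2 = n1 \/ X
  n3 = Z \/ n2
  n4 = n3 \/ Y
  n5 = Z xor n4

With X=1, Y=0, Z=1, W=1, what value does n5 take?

0

n1 = ~(1 \/ 0) = 0
n2 = 0 \/ 1 = 1
n3 = 1 \/ 1 = 1
n4 = 1 \/ 0 = 1
n5 = 1 xor 1 = 0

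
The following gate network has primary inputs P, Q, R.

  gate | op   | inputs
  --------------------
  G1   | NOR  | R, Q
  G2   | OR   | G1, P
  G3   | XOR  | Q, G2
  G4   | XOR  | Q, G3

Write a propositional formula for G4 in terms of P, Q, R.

Q XOR (Q XOR ((R NOR Q) OR P))

G1 = R NOR Q
G2 = G1 OR P = (R NOR Q) OR P
G3 = Q XOR G2 = Q XOR ((R NOR Q) OR P)
G4 = Q XOR G3 = Q XOR (Q XOR ((R NOR Q) OR P))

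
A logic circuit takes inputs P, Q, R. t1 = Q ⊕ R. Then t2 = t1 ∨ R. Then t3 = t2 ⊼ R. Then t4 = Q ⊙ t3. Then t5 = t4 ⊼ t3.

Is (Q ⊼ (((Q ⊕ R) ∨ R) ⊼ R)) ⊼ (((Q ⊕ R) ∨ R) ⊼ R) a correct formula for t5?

t1 = Q ⊕ R
t2 = t1 ∨ R = (Q ⊕ R) ∨ R
t3 = t2 ⊼ R = ((Q ⊕ R) ∨ R) ⊼ R
t4 = Q ⊙ t3 = Q ⊙ (((Q ⊕ R) ∨ R) ⊼ R)
t5 = t4 ⊼ t3 = (Q ⊙ (((Q ⊕ R) ∨ R) ⊼ R)) ⊼ (((Q ⊕ R) ∨ R) ⊼ R)
At P=0, Q=0, R=0: circuit gives 1, formula gives 0.

No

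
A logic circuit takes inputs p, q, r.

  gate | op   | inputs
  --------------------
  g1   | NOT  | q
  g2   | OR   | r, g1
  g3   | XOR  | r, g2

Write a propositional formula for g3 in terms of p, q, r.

g1 = NOT q
g2 = r OR g1 = r OR NOT q
g3 = r XOR g2 = r XOR (r OR NOT q)

r XOR (r OR NOT q)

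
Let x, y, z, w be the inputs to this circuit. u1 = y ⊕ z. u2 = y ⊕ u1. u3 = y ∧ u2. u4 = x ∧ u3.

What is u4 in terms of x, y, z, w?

u1 = y ⊕ z
u2 = y ⊕ u1 = y ⊕ (y ⊕ z)
u3 = y ∧ u2 = y ∧ (y ⊕ (y ⊕ z))
u4 = x ∧ u3 = x ∧ (y ∧ (y ⊕ (y ⊕ z)))

x ∧ (y ∧ (y ⊕ (y ⊕ z)))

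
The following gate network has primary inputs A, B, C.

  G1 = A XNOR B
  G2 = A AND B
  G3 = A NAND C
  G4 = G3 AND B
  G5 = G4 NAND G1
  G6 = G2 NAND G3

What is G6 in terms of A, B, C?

G2 = A AND B
G3 = A NAND C
G6 = G2 NAND G3 = (A AND B) NAND (A NAND C)

(A AND B) NAND (A NAND C)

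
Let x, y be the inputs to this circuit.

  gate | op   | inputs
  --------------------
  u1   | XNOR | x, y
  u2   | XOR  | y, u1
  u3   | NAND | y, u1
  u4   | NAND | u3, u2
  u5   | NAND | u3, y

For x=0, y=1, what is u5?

u1 = 0 XNOR 1 = 0
u3 = 1 NAND 0 = 1
u5 = 1 NAND 1 = 0

0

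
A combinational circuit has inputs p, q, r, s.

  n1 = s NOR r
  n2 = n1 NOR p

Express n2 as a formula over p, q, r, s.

n1 = s NOR r
n2 = n1 NOR p = (s NOR r) NOR p

(s NOR r) NOR p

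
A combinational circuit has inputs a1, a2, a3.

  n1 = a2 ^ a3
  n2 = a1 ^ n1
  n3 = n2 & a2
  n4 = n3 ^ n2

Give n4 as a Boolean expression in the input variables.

((a1 ^ (a2 ^ a3)) & a2) ^ (a1 ^ (a2 ^ a3))

n1 = a2 ^ a3
n2 = a1 ^ n1 = a1 ^ (a2 ^ a3)
n3 = n2 & a2 = (a1 ^ (a2 ^ a3)) & a2
n4 = n3 ^ n2 = ((a1 ^ (a2 ^ a3)) & a2) ^ (a1 ^ (a2 ^ a3))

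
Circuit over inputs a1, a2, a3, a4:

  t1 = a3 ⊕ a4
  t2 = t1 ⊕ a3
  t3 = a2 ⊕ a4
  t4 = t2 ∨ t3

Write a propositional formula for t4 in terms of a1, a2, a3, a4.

t1 = a3 ⊕ a4
t2 = t1 ⊕ a3 = (a3 ⊕ a4) ⊕ a3
t3 = a2 ⊕ a4
t4 = t2 ∨ t3 = ((a3 ⊕ a4) ⊕ a3) ∨ (a2 ⊕ a4)

((a3 ⊕ a4) ⊕ a3) ∨ (a2 ⊕ a4)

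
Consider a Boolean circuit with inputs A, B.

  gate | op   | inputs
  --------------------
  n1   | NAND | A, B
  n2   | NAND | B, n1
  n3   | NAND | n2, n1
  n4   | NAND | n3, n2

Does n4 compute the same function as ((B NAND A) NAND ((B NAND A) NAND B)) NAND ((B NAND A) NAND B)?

n1 = A NAND B
n2 = B NAND n1 = B NAND (A NAND B)
n3 = n2 NAND n1 = (B NAND (A NAND B)) NAND (A NAND B)
n4 = n3 NAND n2 = ((B NAND (A NAND B)) NAND (A NAND B)) NAND (B NAND (A NAND B))
At A=1, B=1: circuit gives 0, formula gives 0.
At A=0, B=0: circuit gives 1, formula gives 1.
Agrees on all 4 inputs.

Yes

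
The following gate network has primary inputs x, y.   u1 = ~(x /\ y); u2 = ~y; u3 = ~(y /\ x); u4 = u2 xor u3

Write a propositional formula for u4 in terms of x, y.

~y xor (~(y /\ x))

u2 = ~y
u3 = ~(y /\ x)
u4 = u2 xor u3 = ~y xor (~(y /\ x))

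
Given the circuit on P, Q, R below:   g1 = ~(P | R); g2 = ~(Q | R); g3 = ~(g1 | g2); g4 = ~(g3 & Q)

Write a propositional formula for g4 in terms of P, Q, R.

g1 = ~(P | R)
g2 = ~(Q | R)
g3 = ~(g1 | g2) = ~((~(P | R)) | (~(Q | R)))
g4 = ~(g3 & Q) = ~((~((~(P | R)) | (~(Q | R)))) & Q)

~((~((~(P | R)) | (~(Q | R)))) & Q)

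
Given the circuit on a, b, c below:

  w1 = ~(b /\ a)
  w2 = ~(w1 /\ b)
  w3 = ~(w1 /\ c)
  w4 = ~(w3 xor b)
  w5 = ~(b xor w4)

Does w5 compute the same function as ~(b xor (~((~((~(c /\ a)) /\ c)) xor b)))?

w1 = ~(b /\ a)
w3 = ~(w1 /\ c) = ~((~(b /\ a)) /\ c)
w4 = ~(w3 xor b) = ~((~((~(b /\ a)) /\ c)) xor b)
w5 = ~(b xor w4) = ~(b xor (~((~((~(b /\ a)) /\ c)) xor b)))
At a=1, b=0, c=1: circuit gives 0, formula gives 1.

No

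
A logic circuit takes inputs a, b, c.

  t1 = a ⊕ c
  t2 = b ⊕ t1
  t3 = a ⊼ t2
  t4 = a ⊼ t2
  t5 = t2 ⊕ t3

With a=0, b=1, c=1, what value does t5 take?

t1 = 0 ⊕ 1 = 1
t2 = 1 ⊕ 1 = 0
t3 = 0 ⊼ 0 = 1
t5 = 0 ⊕ 1 = 1

1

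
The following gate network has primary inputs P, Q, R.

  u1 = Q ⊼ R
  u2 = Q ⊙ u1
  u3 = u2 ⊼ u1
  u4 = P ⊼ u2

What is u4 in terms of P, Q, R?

P ⊼ (Q ⊙ (Q ⊼ R))

u1 = Q ⊼ R
u2 = Q ⊙ u1 = Q ⊙ (Q ⊼ R)
u4 = P ⊼ u2 = P ⊼ (Q ⊙ (Q ⊼ R))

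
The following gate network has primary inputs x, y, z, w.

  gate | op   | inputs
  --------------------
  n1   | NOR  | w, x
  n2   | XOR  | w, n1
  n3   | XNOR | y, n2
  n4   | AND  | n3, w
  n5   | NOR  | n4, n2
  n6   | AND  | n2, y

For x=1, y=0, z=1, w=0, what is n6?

n1 = 0 NOR 1 = 0
n2 = 0 XOR 0 = 0
n6 = 0 AND 0 = 0

0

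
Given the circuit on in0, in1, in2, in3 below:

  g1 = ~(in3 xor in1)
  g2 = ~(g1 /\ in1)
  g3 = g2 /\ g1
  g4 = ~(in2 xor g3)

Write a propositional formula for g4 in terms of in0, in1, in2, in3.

~(in2 xor ((~((~(in3 xor in1)) /\ in1)) /\ (~(in3 xor in1))))

g1 = ~(in3 xor in1)
g2 = ~(g1 /\ in1) = ~((~(in3 xor in1)) /\ in1)
g3 = g2 /\ g1 = (~((~(in3 xor in1)) /\ in1)) /\ (~(in3 xor in1))
g4 = ~(in2 xor g3) = ~(in2 xor ((~((~(in3 xor in1)) /\ in1)) /\ (~(in3 xor in1))))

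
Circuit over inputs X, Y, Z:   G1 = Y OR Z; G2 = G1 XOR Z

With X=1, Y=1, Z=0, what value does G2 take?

G1 = 1 OR 0 = 1
G2 = 1 XOR 0 = 1

1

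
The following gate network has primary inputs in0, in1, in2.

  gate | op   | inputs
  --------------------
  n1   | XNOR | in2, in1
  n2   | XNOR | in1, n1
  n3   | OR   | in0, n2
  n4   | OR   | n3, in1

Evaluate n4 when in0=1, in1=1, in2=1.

n1 = 1 XNOR 1 = 1
n2 = 1 XNOR 1 = 1
n3 = 1 OR 1 = 1
n4 = 1 OR 1 = 1

1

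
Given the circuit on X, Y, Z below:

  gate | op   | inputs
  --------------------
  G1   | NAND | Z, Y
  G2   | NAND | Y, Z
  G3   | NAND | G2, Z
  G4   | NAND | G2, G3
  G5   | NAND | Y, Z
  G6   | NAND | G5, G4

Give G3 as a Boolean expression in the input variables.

G2 = Y NAND Z
G3 = G2 NAND Z = (Y NAND Z) NAND Z

(Y NAND Z) NAND Z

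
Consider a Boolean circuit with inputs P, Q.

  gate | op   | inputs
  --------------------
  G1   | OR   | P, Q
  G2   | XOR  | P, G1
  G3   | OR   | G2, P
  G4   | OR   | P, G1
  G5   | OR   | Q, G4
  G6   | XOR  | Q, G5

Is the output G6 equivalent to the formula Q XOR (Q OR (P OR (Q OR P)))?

G1 = P OR Q
G4 = P OR G1 = P OR (P OR Q)
G5 = Q OR G4 = Q OR (P OR (P OR Q))
G6 = Q XOR G5 = Q XOR (Q OR (P OR (P OR Q)))
At P=0, Q=0: circuit gives 0, formula gives 0.
At P=1, Q=0: circuit gives 1, formula gives 1.
Agrees on all 4 inputs.

Yes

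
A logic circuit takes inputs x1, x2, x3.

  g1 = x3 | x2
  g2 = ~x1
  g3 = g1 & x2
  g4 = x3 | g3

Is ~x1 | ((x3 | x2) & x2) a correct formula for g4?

No

g1 = x3 | x2
g3 = g1 & x2 = (x3 | x2) & x2
g4 = x3 | g3 = x3 | ((x3 | x2) & x2)
At x1=0, x2=0, x3=0: circuit gives 0, formula gives 1.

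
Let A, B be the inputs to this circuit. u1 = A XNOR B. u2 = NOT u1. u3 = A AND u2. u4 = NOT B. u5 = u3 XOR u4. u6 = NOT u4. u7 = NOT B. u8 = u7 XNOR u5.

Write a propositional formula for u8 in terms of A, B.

u1 = A XNOR B
u2 = NOT u1 = NOT (A XNOR B)
u3 = A AND u2 = A AND NOT (A XNOR B)
u4 = NOT B
u5 = u3 XOR u4 = (A AND NOT (A XNOR B)) XOR NOT B
u7 = NOT B
u8 = u7 XNOR u5 = NOT B XNOR ((A AND NOT (A XNOR B)) XOR NOT B)

NOT B XNOR ((A AND NOT (A XNOR B)) XOR NOT B)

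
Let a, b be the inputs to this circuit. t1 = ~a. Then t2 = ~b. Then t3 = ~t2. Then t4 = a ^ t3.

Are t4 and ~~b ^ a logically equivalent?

Yes

t2 = ~b
t3 = ~t2 = ~~b
t4 = a ^ t3 = a ^ ~~b
At a=0, b=0: circuit gives 0, formula gives 0.
At a=0, b=1: circuit gives 1, formula gives 1.
Agrees on all 4 inputs.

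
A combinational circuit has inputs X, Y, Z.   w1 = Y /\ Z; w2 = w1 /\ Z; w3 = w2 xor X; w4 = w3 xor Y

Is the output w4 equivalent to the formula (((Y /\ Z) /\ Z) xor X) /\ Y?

No

w1 = Y /\ Z
w2 = w1 /\ Z = (Y /\ Z) /\ Z
w3 = w2 xor X = ((Y /\ Z) /\ Z) xor X
w4 = w3 xor Y = (((Y /\ Z) /\ Z) xor X) xor Y
At X=0, Y=1, Z=0: circuit gives 1, formula gives 0.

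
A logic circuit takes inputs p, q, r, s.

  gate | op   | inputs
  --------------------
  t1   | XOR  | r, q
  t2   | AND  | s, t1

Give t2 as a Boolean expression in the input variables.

t1 = r XOR q
t2 = s AND t1 = s AND (r XOR q)

s AND (r XOR q)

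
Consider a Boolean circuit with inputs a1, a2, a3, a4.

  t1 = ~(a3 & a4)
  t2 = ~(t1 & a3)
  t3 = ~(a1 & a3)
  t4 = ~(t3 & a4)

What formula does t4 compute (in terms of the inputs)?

~((~(a1 & a3)) & a4)

t3 = ~(a1 & a3)
t4 = ~(t3 & a4) = ~((~(a1 & a3)) & a4)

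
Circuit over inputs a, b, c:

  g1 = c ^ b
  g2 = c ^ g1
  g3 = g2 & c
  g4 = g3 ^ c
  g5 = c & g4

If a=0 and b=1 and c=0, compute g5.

0

g1 = 0 ^ 1 = 1
g2 = 0 ^ 1 = 1
g3 = 1 & 0 = 0
g4 = 0 ^ 0 = 0
g5 = 0 & 0 = 0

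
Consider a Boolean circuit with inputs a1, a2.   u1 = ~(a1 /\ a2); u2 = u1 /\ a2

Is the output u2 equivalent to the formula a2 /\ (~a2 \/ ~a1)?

Yes

u1 = ~(a1 /\ a2)
u2 = u1 /\ a2 = (~(a1 /\ a2)) /\ a2
At a1=0, a2=0: circuit gives 0, formula gives 0.
At a1=0, a2=1: circuit gives 1, formula gives 1.
Agrees on all 4 inputs.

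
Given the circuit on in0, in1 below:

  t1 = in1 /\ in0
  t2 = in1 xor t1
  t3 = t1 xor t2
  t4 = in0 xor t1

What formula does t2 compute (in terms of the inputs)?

in1 xor (in1 /\ in0)

t1 = in1 /\ in0
t2 = in1 xor t1 = in1 xor (in1 /\ in0)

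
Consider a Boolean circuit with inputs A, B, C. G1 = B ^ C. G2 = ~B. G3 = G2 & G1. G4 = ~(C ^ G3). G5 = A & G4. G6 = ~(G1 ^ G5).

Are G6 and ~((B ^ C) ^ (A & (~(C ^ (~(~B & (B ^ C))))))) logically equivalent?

No

G1 = B ^ C
G2 = ~B
G3 = G2 & G1 = ~B & (B ^ C)
G4 = ~(C ^ G3) = ~(C ^ (~B & (B ^ C)))
G5 = A & G4 = A & (~(C ^ (~B & (B ^ C))))
G6 = ~(G1 ^ G5) = ~((B ^ C) ^ (A & (~(C ^ (~B & (B ^ C))))))
At A=1, B=0, C=0: circuit gives 0, formula gives 1.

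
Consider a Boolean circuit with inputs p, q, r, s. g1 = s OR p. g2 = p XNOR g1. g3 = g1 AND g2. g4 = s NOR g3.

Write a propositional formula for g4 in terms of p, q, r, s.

g1 = s OR p
g2 = p XNOR g1 = p XNOR (s OR p)
g3 = g1 AND g2 = (s OR p) AND (p XNOR (s OR p))
g4 = s NOR g3 = s NOR ((s OR p) AND (p XNOR (s OR p)))

s NOR ((s OR p) AND (p XNOR (s OR p)))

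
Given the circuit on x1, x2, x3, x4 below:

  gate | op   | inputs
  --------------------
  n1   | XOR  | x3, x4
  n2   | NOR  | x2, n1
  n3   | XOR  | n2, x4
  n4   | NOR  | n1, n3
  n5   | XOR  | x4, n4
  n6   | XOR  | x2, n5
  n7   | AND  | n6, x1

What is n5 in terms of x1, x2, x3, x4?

x4 XOR ((x3 XOR x4) NOR ((x2 NOR (x3 XOR x4)) XOR x4))

n1 = x3 XOR x4
n2 = x2 NOR n1 = x2 NOR (x3 XOR x4)
n3 = n2 XOR x4 = (x2 NOR (x3 XOR x4)) XOR x4
n4 = n1 NOR n3 = (x3 XOR x4) NOR ((x2 NOR (x3 XOR x4)) XOR x4)
n5 = x4 XOR n4 = x4 XOR ((x3 XOR x4) NOR ((x2 NOR (x3 XOR x4)) XOR x4))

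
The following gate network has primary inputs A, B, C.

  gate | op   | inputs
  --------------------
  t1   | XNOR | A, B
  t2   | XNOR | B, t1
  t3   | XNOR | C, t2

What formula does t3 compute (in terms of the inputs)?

C XNOR (B XNOR (A XNOR B))

t1 = A XNOR B
t2 = B XNOR t1 = B XNOR (A XNOR B)
t3 = C XNOR t2 = C XNOR (B XNOR (A XNOR B))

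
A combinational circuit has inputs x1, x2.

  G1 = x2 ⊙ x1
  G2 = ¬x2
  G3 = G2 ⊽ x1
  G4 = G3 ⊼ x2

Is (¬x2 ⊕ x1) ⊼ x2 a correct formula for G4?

G2 = ¬x2
G3 = G2 ⊽ x1 = ¬x2 ⊽ x1
G4 = G3 ⊼ x2 = (¬x2 ⊽ x1) ⊼ x2
At x1=0, x2=1: circuit gives 0, formula gives 1.

No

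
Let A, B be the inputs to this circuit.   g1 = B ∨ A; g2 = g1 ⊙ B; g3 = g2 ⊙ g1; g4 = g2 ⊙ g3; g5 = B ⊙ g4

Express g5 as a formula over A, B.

g1 = B ∨ A
g2 = g1 ⊙ B = (B ∨ A) ⊙ B
g3 = g2 ⊙ g1 = ((B ∨ A) ⊙ B) ⊙ (B ∨ A)
g4 = g2 ⊙ g3 = ((B ∨ A) ⊙ B) ⊙ (((B ∨ A) ⊙ B) ⊙ (B ∨ A))
g5 = B ⊙ g4 = B ⊙ (((B ∨ A) ⊙ B) ⊙ (((B ∨ A) ⊙ B) ⊙ (B ∨ A)))

B ⊙ (((B ∨ A) ⊙ B) ⊙ (((B ∨ A) ⊙ B) ⊙ (B ∨ A)))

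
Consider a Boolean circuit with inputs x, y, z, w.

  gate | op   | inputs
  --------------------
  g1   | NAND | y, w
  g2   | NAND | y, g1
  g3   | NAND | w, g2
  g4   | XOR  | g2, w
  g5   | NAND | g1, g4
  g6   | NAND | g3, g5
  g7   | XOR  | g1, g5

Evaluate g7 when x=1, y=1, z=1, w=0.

0

g1 = 1 NAND 0 = 1
g2 = 1 NAND 1 = 0
g4 = 0 XOR 0 = 0
g5 = 1 NAND 0 = 1
g7 = 1 XOR 1 = 0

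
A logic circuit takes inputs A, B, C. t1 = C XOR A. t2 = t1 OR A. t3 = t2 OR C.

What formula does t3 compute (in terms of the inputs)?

t1 = C XOR A
t2 = t1 OR A = (C XOR A) OR A
t3 = t2 OR C = ((C XOR A) OR A) OR C

((C XOR A) OR A) OR C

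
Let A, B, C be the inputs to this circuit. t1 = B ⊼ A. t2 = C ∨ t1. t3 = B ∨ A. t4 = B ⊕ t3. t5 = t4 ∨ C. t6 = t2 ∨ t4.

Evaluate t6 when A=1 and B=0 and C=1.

1

t1 = 0 ⊼ 1 = 1
t2 = 1 ∨ 1 = 1
t3 = 0 ∨ 1 = 1
t4 = 0 ⊕ 1 = 1
t6 = 1 ∨ 1 = 1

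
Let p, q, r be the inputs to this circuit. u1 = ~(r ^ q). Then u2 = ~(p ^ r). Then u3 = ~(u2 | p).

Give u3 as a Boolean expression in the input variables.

~((~(p ^ r)) | p)

u2 = ~(p ^ r)
u3 = ~(u2 | p) = ~((~(p ^ r)) | p)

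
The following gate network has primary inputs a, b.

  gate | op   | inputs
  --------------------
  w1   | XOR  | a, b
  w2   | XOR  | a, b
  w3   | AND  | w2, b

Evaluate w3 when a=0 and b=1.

w2 = 0 XOR 1 = 1
w3 = 1 AND 1 = 1

1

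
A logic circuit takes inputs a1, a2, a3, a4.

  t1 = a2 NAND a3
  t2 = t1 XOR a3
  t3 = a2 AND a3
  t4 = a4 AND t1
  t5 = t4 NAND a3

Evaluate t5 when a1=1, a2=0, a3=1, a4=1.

t1 = 0 NAND 1 = 1
t4 = 1 AND 1 = 1
t5 = 1 NAND 1 = 0

0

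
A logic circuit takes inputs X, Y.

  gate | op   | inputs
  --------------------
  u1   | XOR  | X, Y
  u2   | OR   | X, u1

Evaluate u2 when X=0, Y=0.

0

u1 = 0 XOR 0 = 0
u2 = 0 OR 0 = 0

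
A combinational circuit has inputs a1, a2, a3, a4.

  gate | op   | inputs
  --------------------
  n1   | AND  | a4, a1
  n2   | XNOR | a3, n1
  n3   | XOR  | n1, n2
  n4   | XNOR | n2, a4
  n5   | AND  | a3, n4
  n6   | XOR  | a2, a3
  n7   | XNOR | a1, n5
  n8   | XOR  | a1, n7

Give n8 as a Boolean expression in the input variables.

a1 XOR (a1 XNOR (a3 AND ((a3 XNOR (a4 AND a1)) XNOR a4)))

n1 = a4 AND a1
n2 = a3 XNOR n1 = a3 XNOR (a4 AND a1)
n4 = n2 XNOR a4 = (a3 XNOR (a4 AND a1)) XNOR a4
n5 = a3 AND n4 = a3 AND ((a3 XNOR (a4 AND a1)) XNOR a4)
n7 = a1 XNOR n5 = a1 XNOR (a3 AND ((a3 XNOR (a4 AND a1)) XNOR a4))
n8 = a1 XOR n7 = a1 XOR (a1 XNOR (a3 AND ((a3 XNOR (a4 AND a1)) XNOR a4)))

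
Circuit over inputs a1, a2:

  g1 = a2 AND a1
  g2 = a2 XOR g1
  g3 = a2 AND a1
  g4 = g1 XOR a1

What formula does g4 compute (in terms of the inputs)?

g1 = a2 AND a1
g4 = g1 XOR a1 = (a2 AND a1) XOR a1

(a2 AND a1) XOR a1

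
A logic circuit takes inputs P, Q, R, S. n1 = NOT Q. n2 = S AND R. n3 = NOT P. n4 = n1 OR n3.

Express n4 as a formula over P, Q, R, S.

n1 = NOT Q
n3 = NOT P
n4 = n1 OR n3 = NOT Q OR NOT P

NOT Q OR NOT P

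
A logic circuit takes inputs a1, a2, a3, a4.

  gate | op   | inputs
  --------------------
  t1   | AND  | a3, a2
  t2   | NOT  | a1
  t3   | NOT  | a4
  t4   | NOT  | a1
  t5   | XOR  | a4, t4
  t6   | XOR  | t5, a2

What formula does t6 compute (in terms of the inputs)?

(a4 XOR NOT a1) XOR a2

t4 = NOT a1
t5 = a4 XOR t4 = a4 XOR NOT a1
t6 = t5 XOR a2 = (a4 XOR NOT a1) XOR a2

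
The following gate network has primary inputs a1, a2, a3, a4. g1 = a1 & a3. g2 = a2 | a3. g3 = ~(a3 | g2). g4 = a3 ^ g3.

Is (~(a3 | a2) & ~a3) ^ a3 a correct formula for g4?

Yes

g2 = a2 | a3
g3 = ~(a3 | g2) = ~(a3 | (a2 | a3))
g4 = a3 ^ g3 = a3 ^ (~(a3 | (a2 | a3)))
At a1=0, a2=1, a3=0, a4=0: circuit gives 0, formula gives 0.
At a1=0, a2=0, a3=0, a4=0: circuit gives 1, formula gives 1.
Agrees on all 16 inputs.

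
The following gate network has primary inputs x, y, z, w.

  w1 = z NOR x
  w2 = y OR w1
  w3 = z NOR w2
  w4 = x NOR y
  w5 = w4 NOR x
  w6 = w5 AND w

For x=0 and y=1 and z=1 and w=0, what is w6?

0

w4 = 0 NOR 1 = 0
w5 = 0 NOR 0 = 1
w6 = 1 AND 0 = 0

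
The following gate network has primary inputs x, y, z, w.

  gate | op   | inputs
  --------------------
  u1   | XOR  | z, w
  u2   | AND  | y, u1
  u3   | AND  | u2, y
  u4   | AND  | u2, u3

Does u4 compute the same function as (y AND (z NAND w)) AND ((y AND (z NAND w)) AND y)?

u1 = z XOR w
u2 = y AND u1 = y AND (z XOR w)
u3 = u2 AND y = (y AND (z XOR w)) AND y
u4 = u2 AND u3 = (y AND (z XOR w)) AND ((y AND (z XOR w)) AND y)
At x=0, y=1, z=0, w=0: circuit gives 0, formula gives 1.

No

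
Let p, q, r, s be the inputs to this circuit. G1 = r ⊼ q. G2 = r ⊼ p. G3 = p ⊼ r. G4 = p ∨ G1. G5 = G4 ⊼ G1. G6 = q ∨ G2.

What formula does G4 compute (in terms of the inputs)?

p ∨ (r ⊼ q)

G1 = r ⊼ q
G4 = p ∨ G1 = p ∨ (r ⊼ q)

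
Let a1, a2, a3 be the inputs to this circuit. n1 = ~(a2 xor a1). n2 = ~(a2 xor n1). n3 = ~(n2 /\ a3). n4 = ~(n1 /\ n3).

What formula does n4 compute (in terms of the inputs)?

~((~(a2 xor a1)) /\ (~((~(a2 xor (~(a2 xor a1)))) /\ a3)))

n1 = ~(a2 xor a1)
n2 = ~(a2 xor n1) = ~(a2 xor (~(a2 xor a1)))
n3 = ~(n2 /\ a3) = ~((~(a2 xor (~(a2 xor a1)))) /\ a3)
n4 = ~(n1 /\ n3) = ~((~(a2 xor a1)) /\ (~((~(a2 xor (~(a2 xor a1)))) /\ a3)))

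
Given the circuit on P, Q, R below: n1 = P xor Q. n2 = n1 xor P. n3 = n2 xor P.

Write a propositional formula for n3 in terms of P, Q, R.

n1 = P xor Q
n2 = n1 xor P = (P xor Q) xor P
n3 = n2 xor P = ((P xor Q) xor P) xor P

((P xor Q) xor P) xor P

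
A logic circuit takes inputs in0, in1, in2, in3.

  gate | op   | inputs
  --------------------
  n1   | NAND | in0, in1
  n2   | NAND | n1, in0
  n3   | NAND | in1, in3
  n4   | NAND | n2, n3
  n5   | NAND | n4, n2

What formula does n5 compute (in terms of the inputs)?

n1 = in0 NAND in1
n2 = n1 NAND in0 = (in0 NAND in1) NAND in0
n3 = in1 NAND in3
n4 = n2 NAND n3 = ((in0 NAND in1) NAND in0) NAND (in1 NAND in3)
n5 = n4 NAND n2 = (((in0 NAND in1) NAND in0) NAND (in1 NAND in3)) NAND ((in0 NAND in1) NAND in0)

(((in0 NAND in1) NAND in0) NAND (in1 NAND in3)) NAND ((in0 NAND in1) NAND in0)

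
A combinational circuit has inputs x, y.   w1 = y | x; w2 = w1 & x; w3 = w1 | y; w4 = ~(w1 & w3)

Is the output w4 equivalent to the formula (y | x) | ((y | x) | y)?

w1 = y | x
w3 = w1 | y = (y | x) | y
w4 = ~(w1 & w3) = ~((y | x) & ((y | x) | y))
At x=0, y=0: circuit gives 1, formula gives 0.

No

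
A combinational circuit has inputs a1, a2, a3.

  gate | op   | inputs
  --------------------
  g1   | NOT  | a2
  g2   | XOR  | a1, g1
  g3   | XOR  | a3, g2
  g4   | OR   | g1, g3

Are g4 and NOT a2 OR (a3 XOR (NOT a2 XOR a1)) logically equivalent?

Yes

g1 = NOT a2
g2 = a1 XOR g1 = a1 XOR NOT a2
g3 = a3 XOR g2 = a3 XOR (a1 XOR NOT a2)
g4 = g1 OR g3 = NOT a2 OR (a3 XOR (a1 XOR NOT a2))
At a1=0, a2=1, a3=0: circuit gives 0, formula gives 0.
At a1=0, a2=0, a3=0: circuit gives 1, formula gives 1.
Agrees on all 8 inputs.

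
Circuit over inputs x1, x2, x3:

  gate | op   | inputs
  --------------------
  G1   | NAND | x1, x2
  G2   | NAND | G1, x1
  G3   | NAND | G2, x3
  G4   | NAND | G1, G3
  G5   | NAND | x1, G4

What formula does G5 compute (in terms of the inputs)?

x1 NAND ((x1 NAND x2) NAND (((x1 NAND x2) NAND x1) NAND x3))

G1 = x1 NAND x2
G2 = G1 NAND x1 = (x1 NAND x2) NAND x1
G3 = G2 NAND x3 = ((x1 NAND x2) NAND x1) NAND x3
G4 = G1 NAND G3 = (x1 NAND x2) NAND (((x1 NAND x2) NAND x1) NAND x3)
G5 = x1 NAND G4 = x1 NAND ((x1 NAND x2) NAND (((x1 NAND x2) NAND x1) NAND x3))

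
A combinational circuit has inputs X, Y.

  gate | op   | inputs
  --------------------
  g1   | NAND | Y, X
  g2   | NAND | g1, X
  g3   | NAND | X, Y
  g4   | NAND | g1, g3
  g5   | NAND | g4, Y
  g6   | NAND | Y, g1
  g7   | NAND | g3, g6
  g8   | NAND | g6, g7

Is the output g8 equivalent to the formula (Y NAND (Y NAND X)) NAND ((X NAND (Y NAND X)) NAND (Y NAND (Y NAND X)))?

g1 = Y NAND X
g3 = X NAND Y
g6 = Y NAND g1 = Y NAND (Y NAND X)
g7 = g3 NAND g6 = (X NAND Y) NAND (Y NAND (Y NAND X))
g8 = g6 NAND g7 = (Y NAND (Y NAND X)) NAND ((X NAND Y) NAND (Y NAND (Y NAND X)))
At X=1, Y=0: circuit gives 1, formula gives 0.

No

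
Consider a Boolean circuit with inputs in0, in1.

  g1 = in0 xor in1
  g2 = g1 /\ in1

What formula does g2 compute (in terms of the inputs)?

(in0 xor in1) /\ in1

g1 = in0 xor in1
g2 = g1 /\ in1 = (in0 xor in1) /\ in1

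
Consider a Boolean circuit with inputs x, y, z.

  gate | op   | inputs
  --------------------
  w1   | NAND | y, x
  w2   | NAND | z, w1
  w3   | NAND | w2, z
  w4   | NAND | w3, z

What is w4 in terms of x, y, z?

w1 = y NAND x
w2 = z NAND w1 = z NAND (y NAND x)
w3 = w2 NAND z = (z NAND (y NAND x)) NAND z
w4 = w3 NAND z = ((z NAND (y NAND x)) NAND z) NAND z

((z NAND (y NAND x)) NAND z) NAND z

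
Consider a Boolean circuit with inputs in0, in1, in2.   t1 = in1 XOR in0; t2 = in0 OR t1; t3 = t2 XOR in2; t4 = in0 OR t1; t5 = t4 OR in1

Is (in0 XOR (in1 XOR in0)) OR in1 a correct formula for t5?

No

t1 = in1 XOR in0
t4 = in0 OR t1 = in0 OR (in1 XOR in0)
t5 = t4 OR in1 = (in0 OR (in1 XOR in0)) OR in1
At in0=1, in1=0, in2=0: circuit gives 1, formula gives 0.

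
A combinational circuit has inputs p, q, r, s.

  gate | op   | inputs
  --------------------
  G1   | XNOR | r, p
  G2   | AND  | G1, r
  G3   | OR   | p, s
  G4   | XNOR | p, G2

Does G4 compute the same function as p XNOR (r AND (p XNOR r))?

G1 = r XNOR p
G2 = G1 AND r = (r XNOR p) AND r
G4 = p XNOR G2 = p XNOR ((r XNOR p) AND r)
At p=1, q=0, r=0, s=0: circuit gives 0, formula gives 0.
At p=0, q=0, r=0, s=0: circuit gives 1, formula gives 1.
Agrees on all 16 inputs.

Yes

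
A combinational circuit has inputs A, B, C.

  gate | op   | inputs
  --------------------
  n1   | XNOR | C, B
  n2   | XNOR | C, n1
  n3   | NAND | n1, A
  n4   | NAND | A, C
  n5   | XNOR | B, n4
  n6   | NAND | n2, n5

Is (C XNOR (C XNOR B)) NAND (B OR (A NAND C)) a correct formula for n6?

n1 = C XNOR B
n2 = C XNOR n1 = C XNOR (C XNOR B)
n4 = A NAND C
n5 = B XNOR n4 = B XNOR (A NAND C)
n6 = n2 NAND n5 = (C XNOR (C XNOR B)) NAND (B XNOR (A NAND C))
At A=1, B=1, C=1: circuit gives 1, formula gives 0.

No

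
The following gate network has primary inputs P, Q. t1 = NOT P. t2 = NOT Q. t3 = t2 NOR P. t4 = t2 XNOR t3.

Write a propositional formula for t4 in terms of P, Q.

t2 = NOT Q
t3 = t2 NOR P = NOT Q NOR P
t4 = t2 XNOR t3 = NOT Q XNOR (NOT Q NOR P)

NOT Q XNOR (NOT Q NOR P)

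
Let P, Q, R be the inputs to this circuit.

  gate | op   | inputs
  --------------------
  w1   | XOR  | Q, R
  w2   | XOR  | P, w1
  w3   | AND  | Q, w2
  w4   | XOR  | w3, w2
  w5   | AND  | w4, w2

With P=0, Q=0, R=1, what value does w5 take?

w1 = 0 XOR 1 = 1
w2 = 0 XOR 1 = 1
w3 = 0 AND 1 = 0
w4 = 0 XOR 1 = 1
w5 = 1 AND 1 = 1

1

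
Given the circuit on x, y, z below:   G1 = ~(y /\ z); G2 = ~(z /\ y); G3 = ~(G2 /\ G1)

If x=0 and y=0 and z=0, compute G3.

0

G1 = ~(0 /\ 0) = 1
G2 = ~(0 /\ 0) = 1
G3 = ~(1 /\ 1) = 0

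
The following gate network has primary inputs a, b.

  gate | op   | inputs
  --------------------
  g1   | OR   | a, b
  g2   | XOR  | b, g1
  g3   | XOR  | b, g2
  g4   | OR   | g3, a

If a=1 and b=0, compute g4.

1

g1 = 1 OR 0 = 1
g2 = 0 XOR 1 = 1
g3 = 0 XOR 1 = 1
g4 = 1 OR 1 = 1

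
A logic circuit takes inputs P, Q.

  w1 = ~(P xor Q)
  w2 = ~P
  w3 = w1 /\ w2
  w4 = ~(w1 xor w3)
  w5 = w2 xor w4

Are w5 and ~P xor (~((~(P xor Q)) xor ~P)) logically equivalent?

w1 = ~(P xor Q)
w2 = ~P
w3 = w1 /\ w2 = (~(P xor Q)) /\ ~P
w4 = ~(w1 xor w3) = ~((~(P xor Q)) xor ((~(P xor Q)) /\ ~P))
w5 = w2 xor w4 = ~P xor (~((~(P xor Q)) xor ((~(P xor Q)) /\ ~P)))
At P=0, Q=1: circuit gives 0, formula gives 1.

No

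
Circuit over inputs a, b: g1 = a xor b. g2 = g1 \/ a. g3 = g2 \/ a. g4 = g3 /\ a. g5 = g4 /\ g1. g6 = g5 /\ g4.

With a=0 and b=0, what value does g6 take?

0

g1 = 0 xor 0 = 0
g2 = 0 \/ 0 = 0
g3 = 0 \/ 0 = 0
g4 = 0 /\ 0 = 0
g5 = 0 /\ 0 = 0
g6 = 0 /\ 0 = 0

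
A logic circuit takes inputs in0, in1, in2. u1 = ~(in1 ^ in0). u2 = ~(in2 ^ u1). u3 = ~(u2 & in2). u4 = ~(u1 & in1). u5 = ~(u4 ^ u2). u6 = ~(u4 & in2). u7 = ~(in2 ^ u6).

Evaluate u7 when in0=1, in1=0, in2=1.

0

u1 = ~(0 ^ 1) = 0
u4 = ~(0 & 0) = 1
u6 = ~(1 & 1) = 0
u7 = ~(1 ^ 0) = 0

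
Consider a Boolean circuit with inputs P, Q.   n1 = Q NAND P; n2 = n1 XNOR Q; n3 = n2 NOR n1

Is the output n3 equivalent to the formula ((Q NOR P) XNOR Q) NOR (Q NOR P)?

No

n1 = Q NAND P
n2 = n1 XNOR Q = (Q NAND P) XNOR Q
n3 = n2 NOR n1 = ((Q NAND P) XNOR Q) NOR (Q NAND P)
At P=0, Q=1: circuit gives 0, formula gives 1.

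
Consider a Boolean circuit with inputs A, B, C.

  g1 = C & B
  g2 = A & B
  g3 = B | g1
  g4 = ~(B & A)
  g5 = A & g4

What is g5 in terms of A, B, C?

g4 = ~(B & A)
g5 = A & g4 = A & (~(B & A))

A & (~(B & A))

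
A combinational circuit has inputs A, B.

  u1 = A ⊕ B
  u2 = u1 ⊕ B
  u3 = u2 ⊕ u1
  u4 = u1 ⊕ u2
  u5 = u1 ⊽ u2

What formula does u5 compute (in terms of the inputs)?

(A ⊕ B) ⊽ ((A ⊕ B) ⊕ B)

u1 = A ⊕ B
u2 = u1 ⊕ B = (A ⊕ B) ⊕ B
u5 = u1 ⊽ u2 = (A ⊕ B) ⊽ ((A ⊕ B) ⊕ B)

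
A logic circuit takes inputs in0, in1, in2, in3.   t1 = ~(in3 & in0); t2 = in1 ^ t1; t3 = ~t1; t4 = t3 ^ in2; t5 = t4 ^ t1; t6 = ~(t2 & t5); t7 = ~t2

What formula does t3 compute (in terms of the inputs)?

~(~(in3 & in0))

t1 = ~(in3 & in0)
t3 = ~t1 = ~(~(in3 & in0))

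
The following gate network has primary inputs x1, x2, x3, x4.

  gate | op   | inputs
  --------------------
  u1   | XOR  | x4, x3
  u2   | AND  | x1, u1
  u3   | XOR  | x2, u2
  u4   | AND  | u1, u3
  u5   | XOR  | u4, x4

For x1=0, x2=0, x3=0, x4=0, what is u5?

0

u1 = 0 XOR 0 = 0
u2 = 0 AND 0 = 0
u3 = 0 XOR 0 = 0
u4 = 0 AND 0 = 0
u5 = 0 XOR 0 = 0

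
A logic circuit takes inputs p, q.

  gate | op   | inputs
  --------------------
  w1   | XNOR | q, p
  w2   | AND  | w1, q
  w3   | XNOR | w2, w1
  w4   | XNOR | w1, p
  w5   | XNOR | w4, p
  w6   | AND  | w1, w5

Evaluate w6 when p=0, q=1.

0

w1 = 1 XNOR 0 = 0
w4 = 0 XNOR 0 = 1
w5 = 1 XNOR 0 = 0
w6 = 0 AND 0 = 0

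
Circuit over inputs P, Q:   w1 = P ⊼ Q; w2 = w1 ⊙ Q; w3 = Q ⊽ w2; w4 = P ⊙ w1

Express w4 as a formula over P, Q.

w1 = P ⊼ Q
w4 = P ⊙ w1 = P ⊙ (P ⊼ Q)

P ⊙ (P ⊼ Q)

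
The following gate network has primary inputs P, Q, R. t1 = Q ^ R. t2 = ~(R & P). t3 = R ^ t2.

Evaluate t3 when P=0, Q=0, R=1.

0

t2 = ~(1 & 0) = 1
t3 = 1 ^ 1 = 0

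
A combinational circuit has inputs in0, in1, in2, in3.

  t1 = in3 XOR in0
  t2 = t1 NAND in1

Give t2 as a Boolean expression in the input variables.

(in3 XOR in0) NAND in1

t1 = in3 XOR in0
t2 = t1 NAND in1 = (in3 XOR in0) NAND in1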